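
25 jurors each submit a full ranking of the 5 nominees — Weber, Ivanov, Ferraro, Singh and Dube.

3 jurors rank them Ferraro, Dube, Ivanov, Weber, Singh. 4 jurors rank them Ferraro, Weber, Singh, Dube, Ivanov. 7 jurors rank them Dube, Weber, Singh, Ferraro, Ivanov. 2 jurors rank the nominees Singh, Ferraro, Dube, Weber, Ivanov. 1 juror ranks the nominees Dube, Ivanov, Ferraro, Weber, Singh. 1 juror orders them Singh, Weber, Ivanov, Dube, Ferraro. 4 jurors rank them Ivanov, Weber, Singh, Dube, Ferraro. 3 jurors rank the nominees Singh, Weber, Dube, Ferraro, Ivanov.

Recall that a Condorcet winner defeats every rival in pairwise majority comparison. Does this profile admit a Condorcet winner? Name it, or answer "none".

Check each pair by majority over 25 ballots:
Weber vs Ivanov: 4+7+2+1+3 = 17 for Weber, 8 for Ivanov — Weber by 17–8.
Weber vs Ferraro: 15 to 10, Weber.
Weber vs Singh: Weber is ranked higher on 3+4+7+1+4 = 19 ballots, Singh on 6. Weber wins 19–6.
Weber vs Dube: Weber is ranked higher on 4+1+4+3 = 12 ballots, Dube on 13. Dube wins 13–12.
Ivanov vs Ferraro: 6 to 19, Ferraro.
Ivanov vs Singh: Ivanov preferred on 3+1+4 = 8 ballots; Singh wins 17–8.
Ivanov vs Dube: Ivanov preferred on 1+4 = 5 ballots; Dube wins 20–5.
Ferraro vs Singh: 8 to 17, Singh.
Ferraro vs Dube: Ferraro preferred on 3+4+2 = 9 ballots; Dube wins 16–9.
Singh vs Dube: Singh is ranked higher on 4+2+1+4+3 = 14 ballots, Dube on 11. Singh wins 14–11.
No nominee is unbeaten: Weber loses to Dube; Ivanov loses to Weber; Ferraro loses to Weber; Singh loses to Weber; Dube loses to Singh. In particular Weber → Singh → Dube → Weber is a majority cycle — no Condorcet winner exists.

none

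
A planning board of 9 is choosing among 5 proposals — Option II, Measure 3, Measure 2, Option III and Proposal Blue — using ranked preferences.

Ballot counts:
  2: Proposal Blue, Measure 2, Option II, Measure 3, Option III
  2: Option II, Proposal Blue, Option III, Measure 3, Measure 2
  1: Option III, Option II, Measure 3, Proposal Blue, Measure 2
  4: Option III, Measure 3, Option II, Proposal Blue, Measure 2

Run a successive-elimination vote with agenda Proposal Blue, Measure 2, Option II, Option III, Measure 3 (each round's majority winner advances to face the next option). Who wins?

Round 1: Proposal Blue vs Measure 2 — 9–0, Proposal Blue advances.
Round 2: Proposal Blue vs Option II — 2–7, Option II advances.
Round 3: Option II vs Option III — 4–5, Option III advances.
Round 4: Option III vs Measure 3 — 7–2, Option III advances.
The agenda winner is Option III.

Option III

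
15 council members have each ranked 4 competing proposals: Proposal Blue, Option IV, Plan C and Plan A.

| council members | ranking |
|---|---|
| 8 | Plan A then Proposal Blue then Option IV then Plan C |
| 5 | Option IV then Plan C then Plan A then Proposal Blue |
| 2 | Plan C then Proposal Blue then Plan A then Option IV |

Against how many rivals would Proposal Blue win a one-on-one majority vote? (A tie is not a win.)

Proposal Blue against each rival (15 council members):
Proposal Blue vs Option IV: Proposal Blue preferred on 8+2 = 10 ballots; Proposal Blue wins 10–5.
Proposal Blue vs Plan C: 8 to 7, Proposal Blue.
Proposal Blue vs Plan A: Proposal Blue preferred on 2 ballots; Plan A wins 13–2.
Proposal Blue beats Option IV, Plan C; loses to Plan A — 2 pairwise wins.

2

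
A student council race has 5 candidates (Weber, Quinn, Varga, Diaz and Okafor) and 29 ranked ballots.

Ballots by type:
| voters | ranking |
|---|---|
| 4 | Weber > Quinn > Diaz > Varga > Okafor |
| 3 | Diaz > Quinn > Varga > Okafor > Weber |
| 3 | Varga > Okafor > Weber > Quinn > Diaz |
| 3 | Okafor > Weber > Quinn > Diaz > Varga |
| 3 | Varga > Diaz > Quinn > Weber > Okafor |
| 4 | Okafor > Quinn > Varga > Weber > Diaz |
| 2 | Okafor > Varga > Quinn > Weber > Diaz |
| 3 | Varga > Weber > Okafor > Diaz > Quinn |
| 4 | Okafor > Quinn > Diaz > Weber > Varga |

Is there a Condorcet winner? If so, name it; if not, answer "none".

Head-to-head results (29 voters):
Weber–Quinn: Quinn 16–13.
Weber–Varga: Varga 18–11.
Weber vs Diaz: Weber, 19–10.
Weber–Okafor: Okafor 19–10.
Quinn–Varga: Quinn 18–11.
Quinn vs Diaz: Quinn, 20–9.
Quinn vs Okafor: Okafor, 19–10.
Varga–Diaz: Varga 15–14.
Varga vs Okafor: Varga wins 16–13.
Diaz vs Okafor: Okafor, 19–10.
Each candidate drops at least one matchup (Weber loses to Quinn; Quinn loses to Okafor; Varga loses to Quinn; Diaz loses to Weber; Okafor loses to Varga); the cycle Quinn beats Varga beats Okafor beats Quinn rules out a Condorcet winner.

none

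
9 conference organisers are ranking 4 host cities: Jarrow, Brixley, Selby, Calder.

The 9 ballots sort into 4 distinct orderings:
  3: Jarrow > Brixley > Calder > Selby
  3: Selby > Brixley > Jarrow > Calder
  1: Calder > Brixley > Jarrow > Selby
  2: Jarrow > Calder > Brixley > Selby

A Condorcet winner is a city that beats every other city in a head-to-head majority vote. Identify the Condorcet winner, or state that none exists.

Pairwise majorities:
Jarrow vs Brixley: Jarrow, 5–4.
Jarrow vs Selby: Jarrow wins 6–3.
Jarrow vs Calder: Jarrow wins 8–1.
Brixley vs Selby: Brixley, 6–3.
Brixley–Calder: Brixley 6–3.
Selby vs Calder: Calder wins 6–3.
Jarrow wins every pairwise contest, so Jarrow is the Condorcet winner.

Jarrow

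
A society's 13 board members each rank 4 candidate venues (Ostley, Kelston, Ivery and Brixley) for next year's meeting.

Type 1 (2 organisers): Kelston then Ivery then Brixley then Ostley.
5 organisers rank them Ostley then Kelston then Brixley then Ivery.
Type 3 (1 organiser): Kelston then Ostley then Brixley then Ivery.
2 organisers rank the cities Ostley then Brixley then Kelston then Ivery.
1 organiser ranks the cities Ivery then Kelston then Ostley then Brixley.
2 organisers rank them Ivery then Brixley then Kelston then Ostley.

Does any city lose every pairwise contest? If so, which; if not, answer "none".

Head-to-head results (13 organisers):
Ostley vs Kelston: Ostley preferred on 5+2 = 7 ballots; Ostley wins 7–6.
Ostley vs Ivery: Ostley is ranked higher on 5+1+2 = 8 ballots, Ivery on 5. Ostley wins 8–5.
Ostley vs Brixley: Ostley, 9–4.
Kelston vs Ivery: 10 to 3, Kelston.
Kelston vs Brixley: Kelston preferred on 2+5+1+1 = 9 ballots; Kelston wins 9–4.
Ivery–Brixley: Brixley 8–5.
Ivery is beaten in every head-to-head and is the Condorcet loser.

Ivery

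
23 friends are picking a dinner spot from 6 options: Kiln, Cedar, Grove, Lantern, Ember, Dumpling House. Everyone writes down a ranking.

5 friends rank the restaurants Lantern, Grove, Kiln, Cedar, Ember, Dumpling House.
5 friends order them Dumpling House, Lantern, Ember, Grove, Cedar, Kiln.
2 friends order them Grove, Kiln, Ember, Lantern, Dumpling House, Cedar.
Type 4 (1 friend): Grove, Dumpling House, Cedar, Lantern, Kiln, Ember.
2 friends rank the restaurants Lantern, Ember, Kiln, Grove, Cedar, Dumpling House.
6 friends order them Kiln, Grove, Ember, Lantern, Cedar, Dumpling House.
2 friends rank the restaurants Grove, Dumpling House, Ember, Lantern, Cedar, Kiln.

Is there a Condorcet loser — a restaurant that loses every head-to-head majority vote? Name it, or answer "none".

Pairwise majorities:
Kiln vs Cedar: Kiln preferred on 5+2+2+6 = 15 ballots; Kiln wins 15–8.
Kiln–Grove: Grove 15–8.
Kiln vs Lantern: 2+6 = 8 for Kiln, 15 for Lantern — Lantern by 15–8.
Kiln vs Ember: Kiln is ranked higher on 5+2+1+6 = 14 ballots, Ember on 9. Kiln wins 14–9.
Kiln vs Dumpling House: Kiln wins 15–8.
Cedar vs Grove: 0 to 23, Grove.
Cedar–Lantern: Lantern 22–1.
Cedar vs Ember: Ember wins 17–6.
Cedar vs Dumpling House: Cedar, 13–10.
Grove vs Lantern: Grove is ranked higher on 2+1+6+2 = 11 ballots, Lantern on 12. Lantern wins 12–11.
Grove–Ember: Grove 16–7.
Grove vs Dumpling House: Grove preferred on 5+2+1+2+6+2 = 18 ballots; Grove wins 18–5.
Lantern vs Ember: 13 to 10, Lantern.
Lantern vs Dumpling House: Lantern is ranked higher on 5+2+2+6 = 15 ballots, Dumpling House on 8. Lantern wins 15–8.
Ember vs Dumpling House: 5+2+2+6 = 15 for Ember, 8 for Dumpling House — Ember by 15–8.
Dumpling House is beaten in every head-to-head and is the Condorcet loser.

Dumpling House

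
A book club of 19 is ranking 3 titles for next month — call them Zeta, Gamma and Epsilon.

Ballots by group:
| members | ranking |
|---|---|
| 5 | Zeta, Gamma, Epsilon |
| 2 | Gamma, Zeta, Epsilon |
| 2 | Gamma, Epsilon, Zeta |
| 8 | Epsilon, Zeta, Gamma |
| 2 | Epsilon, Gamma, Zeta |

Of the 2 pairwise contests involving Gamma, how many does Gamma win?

0

Gamma against each rival (19 members):
Gamma vs Zeta: Zeta, 13–6.
Gamma vs Epsilon: 5+2+2 = 9 for Gamma, 10 for Epsilon — Epsilon by 10–9.
Gamma beats no one; loses to Zeta, Epsilon — 0 pairwise wins.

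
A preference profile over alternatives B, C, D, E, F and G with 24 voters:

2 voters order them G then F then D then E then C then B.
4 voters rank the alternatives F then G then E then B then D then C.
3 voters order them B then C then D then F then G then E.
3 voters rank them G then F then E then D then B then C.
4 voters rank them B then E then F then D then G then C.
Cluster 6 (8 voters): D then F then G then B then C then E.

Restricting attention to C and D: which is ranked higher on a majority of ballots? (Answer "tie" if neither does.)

Ballots ranking C above D: 3.
Ballots ranking D above C: 24 − 3 = 21.
D wins the head-to-head 21–3.

D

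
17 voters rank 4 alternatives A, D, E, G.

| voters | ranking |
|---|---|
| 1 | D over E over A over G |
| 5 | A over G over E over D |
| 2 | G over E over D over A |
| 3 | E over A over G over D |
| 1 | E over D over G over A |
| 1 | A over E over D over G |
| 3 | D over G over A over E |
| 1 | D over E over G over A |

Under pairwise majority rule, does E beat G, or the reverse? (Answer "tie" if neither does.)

G

Ballots ranking E above G: 1 + 3 + 1 + 1 + 1 = 7.
Ballots ranking G above E: 17 − 7 = 10.
G wins the head-to-head 10–7.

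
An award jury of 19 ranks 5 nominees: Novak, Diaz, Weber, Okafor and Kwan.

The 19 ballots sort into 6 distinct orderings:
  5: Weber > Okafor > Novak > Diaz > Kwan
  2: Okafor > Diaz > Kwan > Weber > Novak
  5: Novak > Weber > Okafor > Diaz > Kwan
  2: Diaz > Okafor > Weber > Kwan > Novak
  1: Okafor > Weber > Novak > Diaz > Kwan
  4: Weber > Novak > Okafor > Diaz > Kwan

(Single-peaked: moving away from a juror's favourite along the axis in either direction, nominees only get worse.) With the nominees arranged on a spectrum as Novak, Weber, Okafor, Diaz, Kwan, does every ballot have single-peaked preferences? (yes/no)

yes

Axis positions: Novak=1, Weber=2, Okafor=3, Diaz=4, Kwan=5.
Group 1 (peak Weber at position 2): ranking walks positions 2-3-1-4-5, expanding outward from the peak — single-peaked.
Group 2 (peak Okafor at position 3): ranking walks positions 3-4-5-2-1, expanding outward from the peak — single-peaked.
Group 3 (peak Novak at position 1): ranking walks positions 1-2-3-4-5, expanding outward from the peak — single-peaked.
Group 4 (peak Diaz at position 4): ranking walks positions 4-3-2-5-1, expanding outward from the peak — single-peaked.
Group 5 (peak Okafor at position 3): ranking walks positions 3-2-1-4-5, expanding outward from the peak — single-peaked.
Group 6 (peak Weber at position 2): ranking walks positions 2-1-3-4-5, expanding outward from the peak — single-peaked.
Every ranking is single-peaked on this axis.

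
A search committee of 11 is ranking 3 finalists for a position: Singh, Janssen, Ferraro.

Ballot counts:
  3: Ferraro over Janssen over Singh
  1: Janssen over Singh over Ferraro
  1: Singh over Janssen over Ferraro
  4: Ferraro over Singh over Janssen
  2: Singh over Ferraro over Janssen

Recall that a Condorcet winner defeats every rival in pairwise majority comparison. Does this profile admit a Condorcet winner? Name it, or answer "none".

Ferraro

Check each pair by majority over 11 ballots:
Singh vs Janssen: Singh, 7–4.
Singh–Ferraro: Ferraro 7–4.
Janssen–Ferraro: Ferraro 9–2.
Ferraro wins every pairwise contest, so Ferraro is the Condorcet winner.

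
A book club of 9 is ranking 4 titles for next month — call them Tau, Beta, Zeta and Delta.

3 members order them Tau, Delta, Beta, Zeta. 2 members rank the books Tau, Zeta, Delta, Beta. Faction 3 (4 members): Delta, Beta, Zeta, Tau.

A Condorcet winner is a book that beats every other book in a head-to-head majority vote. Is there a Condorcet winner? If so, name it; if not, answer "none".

Head-to-head results (9 members):
Tau vs Beta: Tau wins 5–4.
Tau vs Zeta: Tau, 5–4.
Tau vs Delta: Tau wins 5–4.
Beta vs Zeta: Beta, 7–2.
Beta vs Delta: Delta, 9–0.
Zeta vs Delta: Delta, 7–2.
Only Tau has no losses; Tau is the Condorcet winner.

Tau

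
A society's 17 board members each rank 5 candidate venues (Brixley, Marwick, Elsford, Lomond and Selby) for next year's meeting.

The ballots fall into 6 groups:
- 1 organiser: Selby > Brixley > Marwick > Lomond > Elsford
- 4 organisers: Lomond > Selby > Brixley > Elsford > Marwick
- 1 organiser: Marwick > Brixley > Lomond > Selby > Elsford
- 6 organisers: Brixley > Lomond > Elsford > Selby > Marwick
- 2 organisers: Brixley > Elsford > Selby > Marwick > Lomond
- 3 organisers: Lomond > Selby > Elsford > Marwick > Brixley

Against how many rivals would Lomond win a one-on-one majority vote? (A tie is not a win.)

Lomond against each rival (17 organisers):
Lomond vs Brixley: 4+3 = 7 for Lomond, 10 for Brixley — Brixley by 10–7.
Lomond vs Marwick: Lomond preferred on 4+6+3 = 13 ballots; Lomond wins 13–4.
Lomond–Elsford: Lomond 15–2.
Lomond vs Selby: Lomond wins 14–3.
Lomond beats Marwick, Elsford, Selby; loses to Brixley — 3 pairwise wins.

3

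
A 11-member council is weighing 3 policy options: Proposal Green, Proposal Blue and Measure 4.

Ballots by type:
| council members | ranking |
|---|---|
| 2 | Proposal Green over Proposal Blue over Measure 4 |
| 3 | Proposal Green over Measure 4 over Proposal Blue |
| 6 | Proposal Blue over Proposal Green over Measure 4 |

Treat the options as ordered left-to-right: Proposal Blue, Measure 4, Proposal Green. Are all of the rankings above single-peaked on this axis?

no

Axis positions: Proposal Blue=1, Measure 4=2, Proposal Green=3.
Type 1: ranking walks positions 3-1-2; Proposal Blue is ranked above Measure 4 even though Measure 4 lies between Proposal Blue and the peak Proposal Green on the axis — preferences dip and rise again. Not single-peaked.
Type 2 (peak Proposal Green at position 3): ranking walks positions 3-2-1, expanding outward from the peak — single-peaked.
Type 3: ranking walks positions 1-3-2; Proposal Green is ranked above Measure 4 even though Measure 4 lies between Proposal Green and the peak Proposal Blue on the axis — preferences dip and rise again. Not single-peaked.
Type 1 violates single-peakedness, so the profile is not single-peaked on this axis.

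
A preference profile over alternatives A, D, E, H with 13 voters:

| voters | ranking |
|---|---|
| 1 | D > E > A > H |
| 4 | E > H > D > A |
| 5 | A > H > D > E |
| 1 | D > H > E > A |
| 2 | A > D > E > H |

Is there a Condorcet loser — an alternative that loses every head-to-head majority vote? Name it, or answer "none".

none

Head-to-head results (13 voters):
A vs D: A, 7–6.
A vs E: 5+2 = 7 for A, 6 for E — A by 7–6.
A vs H: A wins 8–5.
D–E: D 9–4.
D vs H: 4 to 9, H.
E vs H: 1+4+2 = 7 for E, 6 for H — E by 7–6.
No alternative is winless: A beats D; D beats E; E beats H; H beats D. There is no Condorcet loser.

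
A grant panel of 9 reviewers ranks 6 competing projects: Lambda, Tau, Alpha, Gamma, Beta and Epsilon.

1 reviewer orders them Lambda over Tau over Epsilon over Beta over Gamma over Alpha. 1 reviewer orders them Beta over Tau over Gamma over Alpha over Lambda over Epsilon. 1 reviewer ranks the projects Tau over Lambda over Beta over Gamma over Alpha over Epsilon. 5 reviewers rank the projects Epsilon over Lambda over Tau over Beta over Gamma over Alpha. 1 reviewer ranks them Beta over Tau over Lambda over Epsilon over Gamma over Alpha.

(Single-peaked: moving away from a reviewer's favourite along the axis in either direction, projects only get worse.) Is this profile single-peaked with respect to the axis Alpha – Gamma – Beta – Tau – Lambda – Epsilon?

yes

Axis positions: Alpha=1, Gamma=2, Beta=3, Tau=4, Lambda=5, Epsilon=6.
Group 1 (peak Lambda at position 5): ranking walks positions 5-4-6-3-2-1, expanding outward from the peak — single-peaked.
Group 2 (peak Beta at position 3): ranking walks positions 3-4-2-1-5-6, expanding outward from the peak — single-peaked.
Group 3 (peak Tau at position 4): ranking walks positions 4-5-3-2-1-6, expanding outward from the peak — single-peaked.
Group 4 (peak Epsilon at position 6): ranking walks positions 6-5-4-3-2-1, expanding outward from the peak — single-peaked.
Group 5 (peak Beta at position 3): ranking walks positions 3-4-5-6-2-1, expanding outward from the peak — single-peaked.
Every ranking is single-peaked on this axis.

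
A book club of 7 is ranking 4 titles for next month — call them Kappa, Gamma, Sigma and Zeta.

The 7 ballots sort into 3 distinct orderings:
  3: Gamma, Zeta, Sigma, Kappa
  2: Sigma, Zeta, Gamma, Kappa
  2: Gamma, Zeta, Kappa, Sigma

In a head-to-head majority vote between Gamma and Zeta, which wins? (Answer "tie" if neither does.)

Ballots ranking Gamma above Zeta: 3 + 2 = 5.
Ballots ranking Zeta above Gamma: 7 − 5 = 2.
Gamma wins the head-to-head 5–2.

Gamma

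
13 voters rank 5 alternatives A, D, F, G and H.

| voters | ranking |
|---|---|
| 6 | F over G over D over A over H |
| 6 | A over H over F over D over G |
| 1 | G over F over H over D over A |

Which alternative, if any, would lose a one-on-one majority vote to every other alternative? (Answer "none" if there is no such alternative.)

Pairwise majorities:
A vs D: 6 for A, 7 for D — D by 7–6.
A vs F: F wins 7–6.
A vs G: A is ranked higher on 6 ballots, G on 7. G wins 7–6.
A vs H: A, 12–1.
D vs F: F, 13–0.
D–G: G 7–6.
D vs H: H wins 7–6.
F–G: F 12–1.
F vs H: 7 to 6, F.
G vs H: G is ranked higher on 6+1 = 7 ballots, H on 6. G wins 7–6.
Each alternative has at least one pairwise win (A beats H; D beats A; F beats A; G beats A; H beats D) — no Condorcet loser.

none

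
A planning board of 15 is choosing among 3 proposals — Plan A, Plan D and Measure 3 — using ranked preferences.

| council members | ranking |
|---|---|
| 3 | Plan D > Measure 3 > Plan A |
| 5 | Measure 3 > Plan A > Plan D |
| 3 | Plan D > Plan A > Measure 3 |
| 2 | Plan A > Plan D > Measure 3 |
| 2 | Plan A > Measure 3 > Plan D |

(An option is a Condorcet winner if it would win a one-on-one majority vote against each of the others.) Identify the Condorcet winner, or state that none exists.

none

Head-to-head results (15 council members):
Plan A vs Plan D: 9 to 6, Plan A.
Plan A vs Measure 3: 7 to 8, Measure 3.
Plan D vs Measure 3: 8 to 7, Plan D.
Every option loses at least once (Plan A loses to Measure 3; Plan D loses to Plan A; Measure 3 loses to Plan D). The majority relation contains the cycle Plan A beats Plan D beats Measure 3 beats Plan A, so there is no Condorcet winner.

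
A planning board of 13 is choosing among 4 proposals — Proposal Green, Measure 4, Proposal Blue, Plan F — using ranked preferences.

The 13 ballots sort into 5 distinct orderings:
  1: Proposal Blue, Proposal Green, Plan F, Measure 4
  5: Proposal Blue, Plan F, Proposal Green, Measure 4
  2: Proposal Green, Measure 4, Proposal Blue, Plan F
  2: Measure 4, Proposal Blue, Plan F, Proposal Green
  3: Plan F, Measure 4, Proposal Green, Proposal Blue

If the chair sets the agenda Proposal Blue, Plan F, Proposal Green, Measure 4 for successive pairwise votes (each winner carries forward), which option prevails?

Round 1: Proposal Blue vs Plan F — 10–3, Proposal Blue advances.
Round 2: Proposal Blue vs Proposal Green — 8–5, Proposal Blue advances.
Round 3: Proposal Blue vs Measure 4 — 6–7, Measure 4 advances.
Measure 4 survives the agenda.

Measure 4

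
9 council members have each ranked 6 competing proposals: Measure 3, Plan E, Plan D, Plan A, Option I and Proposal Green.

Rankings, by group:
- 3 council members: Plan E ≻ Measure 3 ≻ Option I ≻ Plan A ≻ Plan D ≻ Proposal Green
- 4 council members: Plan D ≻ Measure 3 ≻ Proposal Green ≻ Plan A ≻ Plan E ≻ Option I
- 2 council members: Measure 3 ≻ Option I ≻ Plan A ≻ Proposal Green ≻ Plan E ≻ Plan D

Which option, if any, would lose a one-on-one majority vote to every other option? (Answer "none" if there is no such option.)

none

Pairwise majorities:
Measure 3 vs Plan E: Measure 3 preferred on 4+2 = 6 ballots; Measure 3 wins 6–3.
Measure 3 vs Plan D: Measure 3 is ranked higher on 3+2 = 5 ballots, Plan D on 4. Measure 3 wins 5–4.
Measure 3–Plan A: Measure 3 9–0.
Measure 3 vs Option I: 9 to 0, Measure 3.
Measure 3 vs Proposal Green: Measure 3, 9–0.
Plan E vs Plan D: Plan E wins 5–4.
Plan E vs Plan A: Plan A wins 6–3.
Plan E vs Option I: 3+4 = 7 for Plan E, 2 for Option I — Plan E by 7–2.
Plan E–Proposal Green: Proposal Green 6–3.
Plan D vs Plan A: Plan A wins 5–4.
Plan D vs Option I: Option I wins 5–4.
Plan D vs Proposal Green: Plan D, 7–2.
Plan A vs Option I: 4 to 5, Option I.
Plan A vs Proposal Green: Plan A wins 5–4.
Option I vs Proposal Green: 3+2 = 5 for Option I, 4 for Proposal Green — Option I by 5–4.
No option is winless: Measure 3 beats Plan E; Plan E beats Plan D; Plan D beats Proposal Green; Plan A beats Plan E; Option I beats Plan D; Proposal Green beats Plan E. There is no Condorcet loser.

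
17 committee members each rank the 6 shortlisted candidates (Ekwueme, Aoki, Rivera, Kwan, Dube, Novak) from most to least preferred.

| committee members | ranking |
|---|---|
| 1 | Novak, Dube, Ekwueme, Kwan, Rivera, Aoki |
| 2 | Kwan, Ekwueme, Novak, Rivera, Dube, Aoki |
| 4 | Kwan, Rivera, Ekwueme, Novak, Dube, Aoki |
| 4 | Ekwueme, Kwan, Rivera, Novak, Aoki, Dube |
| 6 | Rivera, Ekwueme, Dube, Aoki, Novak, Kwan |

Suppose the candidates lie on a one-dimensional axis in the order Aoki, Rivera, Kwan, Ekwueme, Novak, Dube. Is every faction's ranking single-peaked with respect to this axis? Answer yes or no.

Axis positions: Aoki=1, Rivera=2, Kwan=3, Ekwueme=4, Novak=5, Dube=6.
Faction 1 (peak Novak at position 5): ranking walks positions 5-6-4-3-2-1, expanding outward from the peak — single-peaked.
Faction 2 (peak Kwan at position 3): ranking walks positions 3-4-5-2-6-1, expanding outward from the peak — single-peaked.
Faction 3 (peak Kwan at position 3): ranking walks positions 3-2-4-5-6-1, expanding outward from the peak — single-peaked.
Faction 4 (peak Ekwueme at position 4): ranking walks positions 4-3-2-5-1-6, expanding outward from the peak — single-peaked.
Faction 5: ranking walks positions 2-4-6-1-5-3; Ekwueme is ranked above Kwan even though Kwan lies between Ekwueme and the peak Rivera on the axis — preferences dip and rise again. Not single-peaked.
Faction 5 violates single-peakedness, so the profile is not single-peaked on this axis.

no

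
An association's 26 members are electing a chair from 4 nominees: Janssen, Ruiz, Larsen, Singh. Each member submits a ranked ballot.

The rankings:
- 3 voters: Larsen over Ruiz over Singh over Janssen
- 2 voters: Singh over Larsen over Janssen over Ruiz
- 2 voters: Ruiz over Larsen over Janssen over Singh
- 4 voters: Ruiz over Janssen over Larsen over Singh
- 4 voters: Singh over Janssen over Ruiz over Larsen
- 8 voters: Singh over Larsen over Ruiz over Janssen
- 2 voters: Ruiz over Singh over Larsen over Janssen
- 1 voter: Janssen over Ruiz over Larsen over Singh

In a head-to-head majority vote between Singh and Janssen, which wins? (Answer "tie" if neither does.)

Singh

Ballots ranking Singh above Janssen: 3 + 2 + 4 + 8 + 2 = 19.
Ballots ranking Janssen above Singh: 26 − 19 = 7.
Singh wins the head-to-head 19–7.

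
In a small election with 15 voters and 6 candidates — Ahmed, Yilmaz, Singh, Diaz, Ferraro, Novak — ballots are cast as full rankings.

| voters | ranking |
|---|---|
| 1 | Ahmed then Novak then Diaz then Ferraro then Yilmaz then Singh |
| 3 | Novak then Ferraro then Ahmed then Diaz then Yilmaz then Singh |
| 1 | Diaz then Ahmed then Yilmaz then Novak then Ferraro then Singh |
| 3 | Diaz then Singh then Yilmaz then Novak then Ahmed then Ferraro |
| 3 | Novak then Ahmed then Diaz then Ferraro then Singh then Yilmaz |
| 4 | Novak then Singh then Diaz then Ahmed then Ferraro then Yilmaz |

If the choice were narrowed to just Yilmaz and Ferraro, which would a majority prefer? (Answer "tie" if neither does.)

Ferraro

Ballots ranking Yilmaz above Ferraro: 1 + 3 = 4.
Ballots ranking Ferraro above Yilmaz: 15 − 4 = 11.
Ferraro wins the head-to-head 11–4.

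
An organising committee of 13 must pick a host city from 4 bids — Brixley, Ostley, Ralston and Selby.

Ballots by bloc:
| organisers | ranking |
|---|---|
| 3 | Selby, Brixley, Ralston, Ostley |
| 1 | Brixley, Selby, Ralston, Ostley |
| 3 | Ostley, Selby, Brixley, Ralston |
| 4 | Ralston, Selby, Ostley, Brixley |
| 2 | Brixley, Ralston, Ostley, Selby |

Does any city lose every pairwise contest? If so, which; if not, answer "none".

none

Pairwise majorities:
Brixley vs Ostley: 6 to 7, Ostley.
Brixley vs Ralston: 9 to 4, Brixley.
Brixley vs Selby: 3 to 10, Selby.
Ostley vs Ralston: 3 to 10, Ralston.
Ostley vs Selby: Ostley is ranked higher on 3+2 = 5 ballots, Selby on 8. Selby wins 8–5.
Ralston vs Selby: 6 to 7, Selby.
No city is winless: Brixley beats Ralston; Ostley beats Brixley; Ralston beats Ostley; Selby beats Brixley. There is no Condorcet loser.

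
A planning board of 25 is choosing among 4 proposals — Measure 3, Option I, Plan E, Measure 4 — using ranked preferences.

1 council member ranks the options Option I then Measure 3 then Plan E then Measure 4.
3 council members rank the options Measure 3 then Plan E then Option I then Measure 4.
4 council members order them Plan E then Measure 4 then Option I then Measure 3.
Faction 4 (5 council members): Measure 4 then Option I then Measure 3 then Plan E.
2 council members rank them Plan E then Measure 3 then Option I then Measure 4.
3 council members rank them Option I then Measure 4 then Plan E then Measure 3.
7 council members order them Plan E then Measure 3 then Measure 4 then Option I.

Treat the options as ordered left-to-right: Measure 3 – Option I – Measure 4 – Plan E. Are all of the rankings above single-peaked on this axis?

no

Axis positions: Measure 3=1, Option I=2, Measure 4=3, Plan E=4.
Faction 1: ranking walks positions 2-1-4-3; Plan E is ranked above Measure 4 even though Measure 4 lies between Plan E and the peak Option I on the axis — preferences dip and rise again. Not single-peaked.
Faction 2: ranking walks positions 1-4-2-3; Plan E is ranked above Option I even though Option I lies between Plan E and the peak Measure 3 on the axis — preferences dip and rise again. Not single-peaked.
Faction 3 (peak Plan E at position 4): ranking walks positions 4-3-2-1, expanding outward from the peak — single-peaked.
Faction 4 (peak Measure 4 at position 3): ranking walks positions 3-2-1-4, expanding outward from the peak — single-peaked.
Faction 5: ranking walks positions 4-1-2-3; Measure 3 is ranked above Measure 4 even though Measure 4 lies between Measure 3 and the peak Plan E on the axis — preferences dip and rise again. Not single-peaked.
Faction 6 (peak Option I at position 2): ranking walks positions 2-3-4-1, expanding outward from the peak — single-peaked.
Faction 7: ranking walks positions 4-1-3-2; Measure 3 is ranked above Measure 4 even though Measure 4 lies between Measure 3 and the peak Plan E on the axis — preferences dip and rise again. Not single-peaked.
Faction 1 violates single-peakedness, so the profile is not single-peaked on this axis.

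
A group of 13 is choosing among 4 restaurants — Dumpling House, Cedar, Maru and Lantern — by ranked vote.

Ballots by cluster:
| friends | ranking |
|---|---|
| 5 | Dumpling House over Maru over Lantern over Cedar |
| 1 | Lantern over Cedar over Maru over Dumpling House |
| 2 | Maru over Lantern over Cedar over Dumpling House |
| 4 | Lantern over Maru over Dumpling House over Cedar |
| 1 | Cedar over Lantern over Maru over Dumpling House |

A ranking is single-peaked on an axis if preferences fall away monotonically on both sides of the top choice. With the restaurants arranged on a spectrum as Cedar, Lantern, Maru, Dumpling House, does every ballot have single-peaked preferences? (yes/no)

yes

Axis positions: Cedar=1, Lantern=2, Maru=3, Dumpling House=4.
Cluster 1 (peak Dumpling House at position 4): ranking walks positions 4-3-2-1, expanding outward from the peak — single-peaked.
Cluster 2 (peak Lantern at position 2): ranking walks positions 2-1-3-4, expanding outward from the peak — single-peaked.
Cluster 3 (peak Maru at position 3): ranking walks positions 3-2-1-4, expanding outward from the peak — single-peaked.
Cluster 4 (peak Lantern at position 2): ranking walks positions 2-3-4-1, expanding outward from the peak — single-peaked.
Cluster 5 (peak Cedar at position 1): ranking walks positions 1-2-3-4, expanding outward from the peak — single-peaked.
Every ranking is single-peaked on this axis.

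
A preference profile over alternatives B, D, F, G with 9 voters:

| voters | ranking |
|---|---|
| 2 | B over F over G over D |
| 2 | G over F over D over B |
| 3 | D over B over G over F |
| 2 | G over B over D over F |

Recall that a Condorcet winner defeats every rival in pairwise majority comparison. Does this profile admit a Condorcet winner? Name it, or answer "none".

Head-to-head results (9 voters):
B vs D: D, 5–4.
B vs F: B preferred on 2+3+2 = 7 ballots; B wins 7–2.
B vs G: B, 5–4.
D vs F: 5 to 4, D.
D vs G: G, 6–3.
F vs G: G wins 7–2.
No alternative is unbeaten: B loses to D; D loses to G; F loses to B; G loses to B. In particular B → G → D → B is a majority cycle — no Condorcet winner exists.

none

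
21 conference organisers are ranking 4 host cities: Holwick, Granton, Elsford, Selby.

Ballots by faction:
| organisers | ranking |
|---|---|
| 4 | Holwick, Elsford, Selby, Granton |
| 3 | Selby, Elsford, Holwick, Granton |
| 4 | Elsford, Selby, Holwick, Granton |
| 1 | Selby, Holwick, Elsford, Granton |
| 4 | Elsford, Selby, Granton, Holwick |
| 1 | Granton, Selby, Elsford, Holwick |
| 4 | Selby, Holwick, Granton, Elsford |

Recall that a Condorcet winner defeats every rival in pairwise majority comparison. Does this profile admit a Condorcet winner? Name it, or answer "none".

Check each pair by majority over 21 ballots:
Holwick vs Granton: 4+3+4+1+4 = 16 for Holwick, 5 for Granton — Holwick by 16–5.
Holwick vs Elsford: 9 to 12, Elsford.
Holwick vs Selby: 4 for Holwick, 17 for Selby — Selby by 17–4.
Granton vs Elsford: Granton is ranked higher on 1+4 = 5 ballots, Elsford on 16. Elsford wins 16–5.
Granton vs Selby: 1 to 20, Selby.
Elsford vs Selby: Elsford is ranked higher on 4+4+4 = 12 ballots, Selby on 9. Elsford wins 12–9.
Only Elsford has no losses; Elsford is the Condorcet winner.

Elsford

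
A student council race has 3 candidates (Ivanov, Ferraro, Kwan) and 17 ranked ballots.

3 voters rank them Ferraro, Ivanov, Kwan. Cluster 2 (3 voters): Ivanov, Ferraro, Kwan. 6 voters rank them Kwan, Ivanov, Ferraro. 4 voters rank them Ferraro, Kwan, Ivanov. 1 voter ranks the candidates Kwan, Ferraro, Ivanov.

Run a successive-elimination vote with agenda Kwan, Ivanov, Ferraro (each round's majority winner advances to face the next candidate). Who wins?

Ferraro

Round 1: Kwan vs Ivanov — 11–6, Kwan advances.
Round 2: Kwan vs Ferraro — 7–10, Ferraro advances.
Ferraro survives the agenda.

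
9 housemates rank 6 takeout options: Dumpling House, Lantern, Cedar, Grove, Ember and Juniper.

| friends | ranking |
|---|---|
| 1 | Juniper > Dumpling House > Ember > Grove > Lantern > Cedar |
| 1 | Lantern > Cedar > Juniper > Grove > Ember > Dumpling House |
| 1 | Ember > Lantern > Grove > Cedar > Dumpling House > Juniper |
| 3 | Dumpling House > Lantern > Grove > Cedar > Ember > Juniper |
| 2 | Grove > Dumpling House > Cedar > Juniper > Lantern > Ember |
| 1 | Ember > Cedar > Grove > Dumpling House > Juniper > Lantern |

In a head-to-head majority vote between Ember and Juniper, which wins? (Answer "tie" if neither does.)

Ballots ranking Ember above Juniper: 1 + 3 + 1 = 5.
Ballots ranking Juniper above Ember: 9 − 5 = 4.
Ember wins the head-to-head 5–4.

Ember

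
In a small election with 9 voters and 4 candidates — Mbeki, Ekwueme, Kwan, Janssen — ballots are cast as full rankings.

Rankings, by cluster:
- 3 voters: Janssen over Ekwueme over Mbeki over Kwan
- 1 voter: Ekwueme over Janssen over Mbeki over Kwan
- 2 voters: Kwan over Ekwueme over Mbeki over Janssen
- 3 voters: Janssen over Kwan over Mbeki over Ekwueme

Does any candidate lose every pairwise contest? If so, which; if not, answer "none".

Mbeki

Pairwise majorities:
Mbeki vs Ekwueme: 3 for Mbeki, 6 for Ekwueme — Ekwueme by 6–3.
Mbeki vs Kwan: Mbeki is ranked higher on 3+1 = 4 ballots, Kwan on 5. Kwan wins 5–4.
Mbeki vs Janssen: Janssen, 7–2.
Ekwueme–Kwan: Kwan 5–4.
Ekwueme vs Janssen: Janssen wins 6–3.
Kwan vs Janssen: 2 for Kwan, 7 for Janssen — Janssen by 7–2.
Only Mbeki has no wins; Mbeki is the Condorcet loser.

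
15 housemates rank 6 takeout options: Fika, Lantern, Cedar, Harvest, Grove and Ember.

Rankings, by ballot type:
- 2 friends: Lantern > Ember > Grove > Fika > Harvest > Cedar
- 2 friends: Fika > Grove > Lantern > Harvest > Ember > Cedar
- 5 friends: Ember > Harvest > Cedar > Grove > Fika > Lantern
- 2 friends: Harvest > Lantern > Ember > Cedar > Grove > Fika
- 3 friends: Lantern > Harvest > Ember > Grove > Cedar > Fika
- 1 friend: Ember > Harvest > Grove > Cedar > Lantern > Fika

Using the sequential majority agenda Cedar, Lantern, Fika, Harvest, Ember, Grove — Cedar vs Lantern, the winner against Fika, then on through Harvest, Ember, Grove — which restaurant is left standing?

Ember

Round 1: Cedar vs Lantern — 6–9, Lantern advances.
Round 2: Lantern vs Fika — 8–7, Lantern advances.
Round 3: Lantern vs Harvest — 7–8, Harvest advances.
Round 4: Harvest vs Ember — 7–8, Ember advances.
Round 5: Ember vs Grove — 13–2, Ember advances.
Ember survives the agenda.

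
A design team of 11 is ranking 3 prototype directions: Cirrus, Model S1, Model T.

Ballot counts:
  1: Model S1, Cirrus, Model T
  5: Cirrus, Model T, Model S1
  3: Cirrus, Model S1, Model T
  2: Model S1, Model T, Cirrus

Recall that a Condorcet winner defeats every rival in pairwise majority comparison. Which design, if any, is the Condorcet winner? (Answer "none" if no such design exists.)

Head-to-head results (11 engineers):
Cirrus vs Model S1: Cirrus preferred on 5+3 = 8 ballots; Cirrus wins 8–3.
Cirrus vs Model T: Cirrus preferred on 1+5+3 = 9 ballots; Cirrus wins 9–2.
Model S1 vs Model T: Model S1 is ranked higher on 1+3+2 = 6 ballots, Model T on 5. Model S1 wins 6–5.
Cirrus beats each of Model S1, Model T — Cirrus is the Condorcet winner.

Cirrus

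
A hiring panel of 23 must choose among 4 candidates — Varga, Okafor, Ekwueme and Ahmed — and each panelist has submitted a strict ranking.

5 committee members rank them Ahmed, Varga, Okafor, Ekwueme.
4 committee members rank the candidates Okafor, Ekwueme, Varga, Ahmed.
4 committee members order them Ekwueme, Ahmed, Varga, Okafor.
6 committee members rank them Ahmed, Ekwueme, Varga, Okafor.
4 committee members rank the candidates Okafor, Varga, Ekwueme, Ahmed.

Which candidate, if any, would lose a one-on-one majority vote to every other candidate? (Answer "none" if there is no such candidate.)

Head-to-head results (23 committee members):
Varga vs Okafor: Varga wins 15–8.
Varga vs Ekwueme: Varga is ranked higher on 5+4 = 9 ballots, Ekwueme on 14. Ekwueme wins 14–9.
Varga–Ahmed: Ahmed 15–8.
Okafor vs Ekwueme: 13 to 10, Okafor.
Okafor–Ahmed: Ahmed 15–8.
Ekwueme vs Ahmed: Ekwueme, 12–11.
Each candidate has at least one pairwise win (Varga beats Okafor; Okafor beats Ekwueme; Ekwueme beats Varga; Ahmed beats Varga) — no Condorcet loser.

none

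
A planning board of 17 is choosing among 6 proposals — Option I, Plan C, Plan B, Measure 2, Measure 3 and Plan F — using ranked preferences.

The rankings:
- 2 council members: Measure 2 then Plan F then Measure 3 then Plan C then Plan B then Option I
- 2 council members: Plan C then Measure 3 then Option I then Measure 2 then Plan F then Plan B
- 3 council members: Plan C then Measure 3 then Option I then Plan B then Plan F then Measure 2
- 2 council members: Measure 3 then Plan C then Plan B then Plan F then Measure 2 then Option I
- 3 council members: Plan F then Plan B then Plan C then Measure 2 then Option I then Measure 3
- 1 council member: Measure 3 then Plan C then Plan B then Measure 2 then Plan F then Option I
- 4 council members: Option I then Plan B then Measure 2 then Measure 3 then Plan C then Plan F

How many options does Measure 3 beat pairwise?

Measure 3 against each rival (17 council members):
Measure 3 vs Option I: Measure 3 preferred on 2+2+3+2+1 = 10 ballots; Measure 3 wins 10–7.
Measure 3 vs Plan C: 2+2+1+4 = 9 for Measure 3, 8 for Plan C — Measure 3 by 9–8.
Measure 3 vs Plan B: Measure 3, 10–7.
Measure 3 vs Measure 2: Measure 2 wins 9–8.
Measure 3 vs Plan F: Measure 3, 12–5.
Measure 3 beats Option I, Plan C, Plan B, Plan F; loses to Measure 2 — 4 pairwise wins.

4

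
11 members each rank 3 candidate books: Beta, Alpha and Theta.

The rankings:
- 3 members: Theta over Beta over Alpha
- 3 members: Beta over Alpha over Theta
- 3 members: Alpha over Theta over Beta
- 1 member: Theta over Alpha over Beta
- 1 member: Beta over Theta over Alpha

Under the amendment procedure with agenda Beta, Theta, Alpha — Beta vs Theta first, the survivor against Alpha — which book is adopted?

Round 1: Beta vs Theta — 4–7, Theta advances.
Round 2: Theta vs Alpha — 5–6, Alpha advances.
The agenda winner is Alpha.

Alpha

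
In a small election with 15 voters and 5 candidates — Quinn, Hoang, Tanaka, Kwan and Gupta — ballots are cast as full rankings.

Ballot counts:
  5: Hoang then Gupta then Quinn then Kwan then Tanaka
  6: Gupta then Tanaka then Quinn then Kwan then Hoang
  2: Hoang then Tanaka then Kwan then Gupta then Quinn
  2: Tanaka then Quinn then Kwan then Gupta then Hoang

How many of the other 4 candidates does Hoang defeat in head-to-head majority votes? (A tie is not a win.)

Hoang against each rival (15 voters):
Hoang vs Quinn: 7 to 8, Quinn.
Hoang vs Tanaka: Tanaka wins 8–7.
Hoang–Kwan: Kwan 8–7.
Hoang vs Gupta: Gupta, 8–7.
Hoang beats no one; loses to Quinn, Tanaka, Kwan, Gupta — 0 pairwise wins.

0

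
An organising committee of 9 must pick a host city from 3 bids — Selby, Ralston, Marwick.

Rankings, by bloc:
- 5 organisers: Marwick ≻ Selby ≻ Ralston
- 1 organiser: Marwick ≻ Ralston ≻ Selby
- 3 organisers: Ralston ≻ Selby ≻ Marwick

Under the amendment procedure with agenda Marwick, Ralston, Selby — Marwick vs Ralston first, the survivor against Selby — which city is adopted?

Marwick

Round 1: Marwick vs Ralston — 6–3, Marwick advances.
Round 2: Marwick vs Selby — 6–3, Marwick advances.
Marwick survives the agenda.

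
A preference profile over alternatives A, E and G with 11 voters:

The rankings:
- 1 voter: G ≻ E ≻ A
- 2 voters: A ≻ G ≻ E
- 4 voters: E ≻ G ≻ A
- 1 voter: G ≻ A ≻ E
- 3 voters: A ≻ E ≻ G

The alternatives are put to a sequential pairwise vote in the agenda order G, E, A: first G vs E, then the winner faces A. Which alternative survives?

Round 1: G vs E — 4–7, E advances.
Round 2: E vs A — 5–6, A advances.
A survives the agenda.

A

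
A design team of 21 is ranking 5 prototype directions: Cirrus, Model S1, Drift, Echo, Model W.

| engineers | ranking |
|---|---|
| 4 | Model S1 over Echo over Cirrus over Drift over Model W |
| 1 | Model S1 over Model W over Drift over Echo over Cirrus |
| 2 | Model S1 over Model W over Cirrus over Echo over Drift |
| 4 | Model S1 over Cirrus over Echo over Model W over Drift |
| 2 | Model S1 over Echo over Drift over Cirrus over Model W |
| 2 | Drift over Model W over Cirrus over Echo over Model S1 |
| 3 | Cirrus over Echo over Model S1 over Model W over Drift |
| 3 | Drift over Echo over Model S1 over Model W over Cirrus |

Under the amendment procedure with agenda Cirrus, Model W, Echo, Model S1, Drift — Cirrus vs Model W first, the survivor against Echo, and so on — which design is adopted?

Round 1: Cirrus vs Model W — 13–8, Cirrus advances.
Round 2: Cirrus vs Echo — 11–10, Cirrus advances.
Round 3: Cirrus vs Model S1 — 5–16, Model S1 advances.
Round 4: Model S1 vs Drift — 16–5, Model S1 advances.
The agenda winner is Model S1.

Model S1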